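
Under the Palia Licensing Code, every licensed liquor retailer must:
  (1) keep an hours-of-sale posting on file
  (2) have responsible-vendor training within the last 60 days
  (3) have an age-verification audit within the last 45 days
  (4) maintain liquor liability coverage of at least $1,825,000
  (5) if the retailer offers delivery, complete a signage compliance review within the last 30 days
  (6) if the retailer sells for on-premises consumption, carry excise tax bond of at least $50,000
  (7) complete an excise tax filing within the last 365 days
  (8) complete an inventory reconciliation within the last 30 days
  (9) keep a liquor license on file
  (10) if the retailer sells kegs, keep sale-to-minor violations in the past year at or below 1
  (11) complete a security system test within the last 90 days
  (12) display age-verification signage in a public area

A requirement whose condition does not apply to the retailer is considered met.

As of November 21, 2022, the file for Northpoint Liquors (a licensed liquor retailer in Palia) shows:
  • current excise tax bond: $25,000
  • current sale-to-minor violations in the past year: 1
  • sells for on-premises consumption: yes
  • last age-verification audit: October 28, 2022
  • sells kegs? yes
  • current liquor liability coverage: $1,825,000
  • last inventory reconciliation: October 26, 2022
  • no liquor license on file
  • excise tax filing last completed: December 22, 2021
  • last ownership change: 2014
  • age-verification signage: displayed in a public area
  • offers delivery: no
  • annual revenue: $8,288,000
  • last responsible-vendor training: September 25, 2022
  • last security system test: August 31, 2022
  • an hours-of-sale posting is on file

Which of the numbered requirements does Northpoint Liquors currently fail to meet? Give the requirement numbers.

1. hours-of-sale posting present → met
2. responsible-vendor training 57 days ago vs limit 60 → met
3. age-verification audit 24 days ago vs limit 45 → met
4. liquor liability coverage $1,825,000 ≥ $1,825,000 → met
5. condition 'offers delivery' does not hold → requirement n/a → met
6. condition 'sells for on-premises consumption' holds; excise tax bond $25,000 < $50,000 → not met
7. excise tax filing 334 days ago vs limit 365 → met
8. inventory reconciliation 26 days ago vs limit 30 → met
9. liquor license absent → not met
10. condition 'sells kegs' holds; sale-to-minor violations in the past year 1 ≤ 1 → met
11. security system test 82 days ago vs limit 90 → met
12. age-verification signage present → met
Not met: 6, 9

6, 9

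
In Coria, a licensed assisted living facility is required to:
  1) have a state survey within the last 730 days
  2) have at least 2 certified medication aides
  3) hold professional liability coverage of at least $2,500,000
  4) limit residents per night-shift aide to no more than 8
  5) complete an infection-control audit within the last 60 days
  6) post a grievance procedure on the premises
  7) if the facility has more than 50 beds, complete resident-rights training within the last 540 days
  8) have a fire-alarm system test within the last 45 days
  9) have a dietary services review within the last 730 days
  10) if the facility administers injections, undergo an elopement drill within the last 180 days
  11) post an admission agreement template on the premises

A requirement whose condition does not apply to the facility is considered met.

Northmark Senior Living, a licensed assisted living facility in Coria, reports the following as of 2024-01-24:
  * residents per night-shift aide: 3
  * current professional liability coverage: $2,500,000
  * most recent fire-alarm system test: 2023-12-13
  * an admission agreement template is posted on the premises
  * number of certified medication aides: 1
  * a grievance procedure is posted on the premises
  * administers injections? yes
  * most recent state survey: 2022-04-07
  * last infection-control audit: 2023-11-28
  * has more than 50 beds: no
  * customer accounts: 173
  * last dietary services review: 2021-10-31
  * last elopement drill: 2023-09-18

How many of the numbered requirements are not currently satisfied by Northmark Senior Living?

2

1. state survey 657 days ago vs limit 730 → met
2. certified medication aides 1 < 2 → not met
3. professional liability coverage $2,500,000 ≥ $2,500,000 → met
4. residents per night-shift aide 3 ≤ 8 → met
5. infection-control audit 57 days ago vs limit 60 → met
6. grievance procedure present → met
7. condition 'has more than 50 beds' does not hold → requirement n/a → met
8. fire-alarm system test 42 days ago vs limit 45 → met
9. dietary services review 815 days ago vs limit 730 → not met
10. condition 'administers injections' holds; elopement drill 128 days ago vs limit 180 → met
11. admission agreement template present → met
Not met: 2 of 11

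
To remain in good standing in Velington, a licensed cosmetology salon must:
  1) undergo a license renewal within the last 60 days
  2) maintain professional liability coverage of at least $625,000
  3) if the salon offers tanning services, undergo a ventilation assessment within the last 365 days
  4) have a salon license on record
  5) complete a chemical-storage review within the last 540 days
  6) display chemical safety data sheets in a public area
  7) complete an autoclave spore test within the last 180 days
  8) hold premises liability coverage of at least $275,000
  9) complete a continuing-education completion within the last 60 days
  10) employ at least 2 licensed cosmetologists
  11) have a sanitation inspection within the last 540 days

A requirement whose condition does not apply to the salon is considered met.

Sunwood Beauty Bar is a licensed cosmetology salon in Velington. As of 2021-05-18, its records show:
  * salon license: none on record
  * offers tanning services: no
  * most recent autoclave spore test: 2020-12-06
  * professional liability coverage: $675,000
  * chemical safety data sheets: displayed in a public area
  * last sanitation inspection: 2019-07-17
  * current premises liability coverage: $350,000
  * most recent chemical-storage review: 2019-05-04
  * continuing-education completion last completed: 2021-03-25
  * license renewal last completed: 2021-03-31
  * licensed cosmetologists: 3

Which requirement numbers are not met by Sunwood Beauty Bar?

1. license renewal 48 days ago vs limit 60 → met
2. professional liability coverage $675,000 ≥ $625,000 → met
3. condition 'offers tanning services' does not hold → requirement n/a → met
4. salon license absent → not met
5. chemical-storage review 745 days ago vs limit 540 → not met
6. chemical safety data sheets present → met
7. autoclave spore test 163 days ago vs limit 180 → met
8. premises liability coverage $350,000 ≥ $275,000 → met
9. continuing-education completion 54 days ago vs limit 60 → met
10. licensed cosmetologists 3 ≥ 2 → met
11. sanitation inspection 671 days ago vs limit 540 → not met
Not met: 4, 5, 11

4, 5, 11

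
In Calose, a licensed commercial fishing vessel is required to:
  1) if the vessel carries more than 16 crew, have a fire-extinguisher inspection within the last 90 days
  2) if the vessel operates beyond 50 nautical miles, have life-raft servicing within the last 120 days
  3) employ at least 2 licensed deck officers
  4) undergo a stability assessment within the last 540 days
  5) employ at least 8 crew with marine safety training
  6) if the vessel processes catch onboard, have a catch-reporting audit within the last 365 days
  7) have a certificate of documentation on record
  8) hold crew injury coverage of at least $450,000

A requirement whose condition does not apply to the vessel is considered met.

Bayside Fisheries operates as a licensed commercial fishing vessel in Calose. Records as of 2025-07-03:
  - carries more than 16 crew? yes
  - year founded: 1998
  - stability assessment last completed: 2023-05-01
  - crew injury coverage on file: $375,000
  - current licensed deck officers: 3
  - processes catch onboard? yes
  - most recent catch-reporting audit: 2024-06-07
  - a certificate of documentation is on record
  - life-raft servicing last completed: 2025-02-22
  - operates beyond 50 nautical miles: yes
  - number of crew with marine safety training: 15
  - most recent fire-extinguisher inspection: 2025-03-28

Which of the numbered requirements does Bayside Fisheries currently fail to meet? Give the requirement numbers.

1. condition 'carries more than 16 crew' holds; fire-extinguisher inspection 97 days ago vs limit 90 → not met
2. condition 'operates beyond 50 nautical miles' holds; life-raft servicing 131 days ago vs limit 120 → not met
3. licensed deck officers 3 ≥ 2 → met
4. stability assessment 794 days ago vs limit 540 → not met
5. crew with marine safety training 15 ≥ 8 → met
6. condition 'processes catch onboard' holds; catch-reporting audit 391 days ago vs limit 365 → not met
7. certificate of documentation present → met
8. crew injury coverage $375,000 < $450,000 → not met
Not met: 1, 2, 4, 6, 8

1, 2, 4, 6, 8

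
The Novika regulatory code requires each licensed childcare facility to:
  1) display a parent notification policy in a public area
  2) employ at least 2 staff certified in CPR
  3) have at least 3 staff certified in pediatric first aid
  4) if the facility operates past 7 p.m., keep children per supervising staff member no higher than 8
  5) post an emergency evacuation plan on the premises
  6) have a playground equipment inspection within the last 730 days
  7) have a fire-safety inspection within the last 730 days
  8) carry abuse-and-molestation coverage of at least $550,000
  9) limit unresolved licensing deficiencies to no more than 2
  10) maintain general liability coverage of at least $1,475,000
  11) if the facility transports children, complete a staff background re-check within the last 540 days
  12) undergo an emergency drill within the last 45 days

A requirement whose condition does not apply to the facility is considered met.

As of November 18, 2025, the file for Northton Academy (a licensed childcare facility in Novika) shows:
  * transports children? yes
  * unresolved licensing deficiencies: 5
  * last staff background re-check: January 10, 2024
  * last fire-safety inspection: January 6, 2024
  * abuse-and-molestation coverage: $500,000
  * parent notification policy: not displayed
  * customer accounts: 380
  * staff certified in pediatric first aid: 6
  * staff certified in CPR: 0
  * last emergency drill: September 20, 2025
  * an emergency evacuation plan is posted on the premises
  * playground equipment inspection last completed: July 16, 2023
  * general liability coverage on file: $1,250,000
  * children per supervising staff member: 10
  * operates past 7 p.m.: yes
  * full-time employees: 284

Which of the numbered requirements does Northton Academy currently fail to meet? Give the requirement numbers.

1, 2, 4, 6, 8, 9, 10, 11, 12

1. parent notification policy absent → not met
2. staff certified in CPR 0 < 2 → not met
3. staff certified in pediatric first aid 6 ≥ 3 → met
4. condition 'operates past 7 p.m.' holds; children per supervising staff member 10 > 8 → not met
5. emergency evacuation plan present → met
6. playground equipment inspection 856 days ago vs limit 730 → not met
7. fire-safety inspection 682 days ago vs limit 730 → met
8. abuse-and-molestation coverage $500,000 < $550,000 → not met
9. unresolved licensing deficiencies 5 > 2 → not met
10. general liability coverage $1,250,000 < $1,475,000 → not met
11. condition 'transports children' holds; staff background re-check 678 days ago vs limit 540 → not met
12. emergency drill 59 days ago vs limit 45 → not met
Not met: 1, 2, 4, 6, 8, 9, 10, 11, 12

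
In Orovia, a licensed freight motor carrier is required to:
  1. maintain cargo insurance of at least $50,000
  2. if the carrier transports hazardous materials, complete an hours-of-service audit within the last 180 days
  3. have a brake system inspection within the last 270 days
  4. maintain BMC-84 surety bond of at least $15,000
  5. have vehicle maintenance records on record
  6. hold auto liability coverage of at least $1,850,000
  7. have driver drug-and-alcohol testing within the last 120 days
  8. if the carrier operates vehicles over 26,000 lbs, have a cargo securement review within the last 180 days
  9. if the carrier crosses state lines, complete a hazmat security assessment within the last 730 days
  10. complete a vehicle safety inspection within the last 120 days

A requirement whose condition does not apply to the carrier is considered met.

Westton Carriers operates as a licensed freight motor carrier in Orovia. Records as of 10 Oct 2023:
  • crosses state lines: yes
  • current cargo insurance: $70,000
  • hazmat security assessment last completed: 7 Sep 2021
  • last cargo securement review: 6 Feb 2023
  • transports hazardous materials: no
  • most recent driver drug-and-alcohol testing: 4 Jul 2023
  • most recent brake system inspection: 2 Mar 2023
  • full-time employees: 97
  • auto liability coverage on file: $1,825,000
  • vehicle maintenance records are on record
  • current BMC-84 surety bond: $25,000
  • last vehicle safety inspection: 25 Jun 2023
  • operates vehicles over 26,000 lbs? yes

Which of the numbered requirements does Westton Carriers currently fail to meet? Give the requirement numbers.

6, 8, 9

1. cargo insurance $70,000 ≥ $50,000 → met
2. condition 'transports hazardous materials' does not hold → requirement n/a → met
3. brake system inspection 222 days ago vs limit 270 → met
4. BMC-84 surety bond $25,000 ≥ $15,000 → met
5. vehicle maintenance records present → met
6. auto liability coverage $1,825,000 < $1,850,000 → not met
7. driver drug-and-alcohol testing 98 days ago vs limit 120 → met
8. condition 'operates vehicles over 26,000 lbs' holds; cargo securement review 246 days ago vs limit 180 → not met
9. condition 'crosses state lines' holds; hazmat security assessment 763 days ago vs limit 730 → not met
10. vehicle safety inspection 107 days ago vs limit 120 → met
Not met: 6, 8, 9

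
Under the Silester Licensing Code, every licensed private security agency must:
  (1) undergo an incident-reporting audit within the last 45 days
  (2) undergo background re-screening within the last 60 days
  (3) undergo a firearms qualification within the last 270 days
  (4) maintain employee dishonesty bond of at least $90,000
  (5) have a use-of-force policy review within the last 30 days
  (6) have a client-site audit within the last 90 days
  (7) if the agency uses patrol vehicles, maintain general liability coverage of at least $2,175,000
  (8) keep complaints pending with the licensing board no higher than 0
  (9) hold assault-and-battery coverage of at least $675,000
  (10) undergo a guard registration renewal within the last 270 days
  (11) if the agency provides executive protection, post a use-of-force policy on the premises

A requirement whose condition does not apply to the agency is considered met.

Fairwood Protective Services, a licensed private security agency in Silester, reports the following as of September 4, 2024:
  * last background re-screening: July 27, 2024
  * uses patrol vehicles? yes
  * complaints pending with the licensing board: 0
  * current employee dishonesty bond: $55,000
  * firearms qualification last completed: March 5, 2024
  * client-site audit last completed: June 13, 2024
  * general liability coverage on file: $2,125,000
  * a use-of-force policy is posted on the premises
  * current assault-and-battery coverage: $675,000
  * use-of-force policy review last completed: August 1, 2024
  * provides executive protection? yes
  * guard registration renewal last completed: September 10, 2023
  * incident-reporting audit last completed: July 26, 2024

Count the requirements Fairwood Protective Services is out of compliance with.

4

1. incident-reporting audit 40 days ago vs limit 45 → met
2. background re-screening 39 days ago vs limit 60 → met
3. firearms qualification 183 days ago vs limit 270 → met
4. employee dishonesty bond $55,000 < $90,000 → not met
5. use-of-force policy review 34 days ago vs limit 30 → not met
6. client-site audit 83 days ago vs limit 90 → met
7. condition 'uses patrol vehicles' holds; general liability coverage $2,125,000 < $2,175,000 → not met
8. complaints pending with the licensing board 0 ≤ 0 → met
9. assault-and-battery coverage $675,000 ≥ $675,000 → met
10. guard registration renewal 360 days ago vs limit 270 → not met
11. condition 'provides executive protection' holds; use-of-force policy present → met
Not met: 4 of 11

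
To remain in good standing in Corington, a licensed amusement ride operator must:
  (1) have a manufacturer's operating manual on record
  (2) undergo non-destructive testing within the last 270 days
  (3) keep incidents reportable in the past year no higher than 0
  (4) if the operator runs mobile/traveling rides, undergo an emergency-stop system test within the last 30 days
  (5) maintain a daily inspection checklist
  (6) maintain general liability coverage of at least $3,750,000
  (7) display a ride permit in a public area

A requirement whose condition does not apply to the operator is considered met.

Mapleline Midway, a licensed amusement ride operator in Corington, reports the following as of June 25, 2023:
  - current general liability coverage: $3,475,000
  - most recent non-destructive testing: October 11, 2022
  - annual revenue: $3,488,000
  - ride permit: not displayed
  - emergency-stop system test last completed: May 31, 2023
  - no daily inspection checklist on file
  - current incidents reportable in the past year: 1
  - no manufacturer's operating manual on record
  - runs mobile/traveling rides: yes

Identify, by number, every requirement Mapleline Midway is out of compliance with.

1. manufacturer's operating manual absent → not met
2. non-destructive testing 257 days ago vs limit 270 → met
3. incidents reportable in the past year 1 > 0 → not met
4. condition 'runs mobile/traveling rides' holds; emergency-stop system test 25 days ago vs limit 30 → met
5. daily inspection checklist absent → not met
6. general liability coverage $3,475,000 < $3,750,000 → not met
7. ride permit absent → not met
Not met: 1, 3, 5, 6, 7

1, 3, 5, 6, 7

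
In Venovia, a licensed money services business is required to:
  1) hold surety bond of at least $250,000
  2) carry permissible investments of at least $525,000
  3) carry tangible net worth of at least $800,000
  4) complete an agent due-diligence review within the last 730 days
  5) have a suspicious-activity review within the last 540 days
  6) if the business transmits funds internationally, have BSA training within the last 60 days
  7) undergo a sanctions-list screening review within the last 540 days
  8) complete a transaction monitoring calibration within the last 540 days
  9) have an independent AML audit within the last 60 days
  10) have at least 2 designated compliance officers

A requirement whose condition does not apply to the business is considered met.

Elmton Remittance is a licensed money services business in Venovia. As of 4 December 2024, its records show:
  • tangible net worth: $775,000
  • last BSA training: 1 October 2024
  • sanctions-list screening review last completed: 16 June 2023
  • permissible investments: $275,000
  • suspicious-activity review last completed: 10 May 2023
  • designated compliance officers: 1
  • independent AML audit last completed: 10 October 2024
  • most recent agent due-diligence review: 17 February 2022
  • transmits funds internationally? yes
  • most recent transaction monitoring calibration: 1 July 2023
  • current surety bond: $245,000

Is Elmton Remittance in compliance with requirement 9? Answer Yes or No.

9. independent AML audit 55 days ago vs limit 60 → met

Yes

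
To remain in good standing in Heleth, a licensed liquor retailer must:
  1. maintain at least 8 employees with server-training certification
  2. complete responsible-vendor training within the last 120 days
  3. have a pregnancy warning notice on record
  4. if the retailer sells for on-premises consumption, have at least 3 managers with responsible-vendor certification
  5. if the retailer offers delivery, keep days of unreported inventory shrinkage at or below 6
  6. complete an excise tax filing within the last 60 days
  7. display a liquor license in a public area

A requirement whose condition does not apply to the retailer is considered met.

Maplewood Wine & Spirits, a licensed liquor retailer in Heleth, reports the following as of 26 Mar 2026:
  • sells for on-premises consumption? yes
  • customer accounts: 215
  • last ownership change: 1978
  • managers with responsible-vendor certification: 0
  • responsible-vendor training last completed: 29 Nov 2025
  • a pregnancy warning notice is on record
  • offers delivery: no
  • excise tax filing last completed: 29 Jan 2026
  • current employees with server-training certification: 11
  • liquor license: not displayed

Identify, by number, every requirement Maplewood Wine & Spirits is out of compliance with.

4, 7

1. employees with server-training certification 11 ≥ 8 → met
2. responsible-vendor training 117 days ago vs limit 120 → met
3. pregnancy warning notice present → met
4. condition 'sells for on-premises consumption' holds; managers with responsible-vendor certification 0 < 3 → not met
5. condition 'offers delivery' does not hold → requirement n/a → met
6. excise tax filing 56 days ago vs limit 60 → met
7. liquor license absent → not met
Not met: 4, 7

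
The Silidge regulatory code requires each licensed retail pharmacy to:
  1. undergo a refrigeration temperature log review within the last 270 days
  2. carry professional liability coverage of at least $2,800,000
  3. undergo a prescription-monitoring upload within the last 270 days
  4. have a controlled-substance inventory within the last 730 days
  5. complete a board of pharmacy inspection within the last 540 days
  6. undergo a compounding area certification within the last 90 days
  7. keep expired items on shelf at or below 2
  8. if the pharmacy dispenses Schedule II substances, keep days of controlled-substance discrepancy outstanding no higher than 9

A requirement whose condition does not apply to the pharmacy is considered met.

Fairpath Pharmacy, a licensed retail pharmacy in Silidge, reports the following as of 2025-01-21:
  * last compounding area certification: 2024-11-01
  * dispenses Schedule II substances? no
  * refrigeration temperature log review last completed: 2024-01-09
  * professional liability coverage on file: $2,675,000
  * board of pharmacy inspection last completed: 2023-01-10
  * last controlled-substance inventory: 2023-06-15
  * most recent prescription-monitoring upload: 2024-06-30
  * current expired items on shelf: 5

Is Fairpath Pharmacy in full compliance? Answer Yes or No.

No

1. refrigeration temperature log review 378 days ago vs limit 270 → not met
2. professional liability coverage $2,675,000 < $2,800,000 → not met
3. prescription-monitoring upload 205 days ago vs limit 270 → met
4. controlled-substance inventory 586 days ago vs limit 730 → met
5. board of pharmacy inspection 742 days ago vs limit 540 → not met
6. compounding area certification 81 days ago vs limit 90 → met
7. expired items on shelf 5 > 2 → not met
8. condition 'dispenses Schedule II substances' does not hold → requirement n/a → met
Not met: 1, 2, 5, 7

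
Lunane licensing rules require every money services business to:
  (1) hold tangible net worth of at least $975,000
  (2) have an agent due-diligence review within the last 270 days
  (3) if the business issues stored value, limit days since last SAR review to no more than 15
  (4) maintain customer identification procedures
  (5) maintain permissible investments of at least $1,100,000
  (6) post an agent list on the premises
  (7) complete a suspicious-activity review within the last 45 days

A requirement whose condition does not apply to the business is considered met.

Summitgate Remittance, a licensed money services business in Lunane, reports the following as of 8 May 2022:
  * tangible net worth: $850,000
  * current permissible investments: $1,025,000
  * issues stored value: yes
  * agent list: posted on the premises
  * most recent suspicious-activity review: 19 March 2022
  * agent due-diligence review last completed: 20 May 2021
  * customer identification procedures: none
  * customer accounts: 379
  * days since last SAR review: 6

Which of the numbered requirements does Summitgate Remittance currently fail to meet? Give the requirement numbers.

1. tangible net worth $850,000 < $975,000 → not met
2. agent due-diligence review 353 days ago vs limit 270 → not met
3. condition 'issues stored value' holds; days since last SAR review 6 ≤ 15 → met
4. customer identification procedures absent → not met
5. permissible investments $1,025,000 < $1,100,000 → not met
6. agent list present → met
7. suspicious-activity review 50 days ago vs limit 45 → not met
Not met: 1, 2, 4, 5, 7

1, 2, 4, 5, 7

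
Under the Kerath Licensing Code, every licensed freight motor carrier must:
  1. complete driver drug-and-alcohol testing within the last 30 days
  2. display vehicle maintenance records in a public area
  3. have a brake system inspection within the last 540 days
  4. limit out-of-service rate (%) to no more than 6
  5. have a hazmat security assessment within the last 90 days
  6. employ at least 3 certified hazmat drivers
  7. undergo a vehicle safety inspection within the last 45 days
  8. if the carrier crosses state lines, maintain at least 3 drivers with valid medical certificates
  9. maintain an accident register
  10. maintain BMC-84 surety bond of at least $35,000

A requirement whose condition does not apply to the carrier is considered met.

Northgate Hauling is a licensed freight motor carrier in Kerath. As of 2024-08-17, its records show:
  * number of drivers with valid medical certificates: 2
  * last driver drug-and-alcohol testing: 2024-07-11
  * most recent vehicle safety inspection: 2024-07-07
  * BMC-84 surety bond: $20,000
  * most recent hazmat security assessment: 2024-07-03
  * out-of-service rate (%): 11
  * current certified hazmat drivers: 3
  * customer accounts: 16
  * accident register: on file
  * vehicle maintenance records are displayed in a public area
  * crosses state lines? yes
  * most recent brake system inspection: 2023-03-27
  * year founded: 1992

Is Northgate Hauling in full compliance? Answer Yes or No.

1. driver drug-and-alcohol testing 37 days ago vs limit 30 → not met
2. vehicle maintenance records present → met
3. brake system inspection 509 days ago vs limit 540 → met
4. out-of-service rate (%) 11 > 6 → not met
5. hazmat security assessment 45 days ago vs limit 90 → met
6. certified hazmat drivers 3 ≥ 3 → met
7. vehicle safety inspection 41 days ago vs limit 45 → met
8. condition 'crosses state lines' holds; drivers with valid medical certificates 2 < 3 → not met
9. accident register present → met
10. BMC-84 surety bond $20,000 < $35,000 → not met
Not met: 1, 4, 8, 10

No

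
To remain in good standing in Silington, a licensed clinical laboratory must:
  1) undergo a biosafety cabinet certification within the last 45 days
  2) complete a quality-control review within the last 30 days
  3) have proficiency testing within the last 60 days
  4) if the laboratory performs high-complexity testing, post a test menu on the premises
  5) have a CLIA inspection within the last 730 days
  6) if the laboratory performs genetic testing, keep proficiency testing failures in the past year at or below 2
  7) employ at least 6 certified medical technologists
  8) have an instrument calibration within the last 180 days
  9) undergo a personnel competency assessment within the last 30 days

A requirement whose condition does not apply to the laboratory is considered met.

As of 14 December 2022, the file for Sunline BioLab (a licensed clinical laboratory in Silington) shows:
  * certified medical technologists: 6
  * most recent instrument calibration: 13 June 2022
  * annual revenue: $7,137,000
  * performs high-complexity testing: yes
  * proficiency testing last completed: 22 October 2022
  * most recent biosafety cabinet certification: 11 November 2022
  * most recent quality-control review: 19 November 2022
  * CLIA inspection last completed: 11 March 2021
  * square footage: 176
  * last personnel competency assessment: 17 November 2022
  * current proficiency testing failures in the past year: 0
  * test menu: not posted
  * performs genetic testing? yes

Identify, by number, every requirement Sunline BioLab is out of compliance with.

1. biosafety cabinet certification 33 days ago vs limit 45 → met
2. quality-control review 25 days ago vs limit 30 → met
3. proficiency testing 53 days ago vs limit 60 → met
4. condition 'performs high-complexity testing' holds; test menu absent → not met
5. CLIA inspection 643 days ago vs limit 730 → met
6. condition 'performs genetic testing' holds; proficiency testing failures in the past year 0 ≤ 2 → met
7. certified medical technologists 6 ≥ 6 → met
8. instrument calibration 184 days ago vs limit 180 → not met
9. personnel competency assessment 27 days ago vs limit 30 → met
Not met: 4, 8

4, 8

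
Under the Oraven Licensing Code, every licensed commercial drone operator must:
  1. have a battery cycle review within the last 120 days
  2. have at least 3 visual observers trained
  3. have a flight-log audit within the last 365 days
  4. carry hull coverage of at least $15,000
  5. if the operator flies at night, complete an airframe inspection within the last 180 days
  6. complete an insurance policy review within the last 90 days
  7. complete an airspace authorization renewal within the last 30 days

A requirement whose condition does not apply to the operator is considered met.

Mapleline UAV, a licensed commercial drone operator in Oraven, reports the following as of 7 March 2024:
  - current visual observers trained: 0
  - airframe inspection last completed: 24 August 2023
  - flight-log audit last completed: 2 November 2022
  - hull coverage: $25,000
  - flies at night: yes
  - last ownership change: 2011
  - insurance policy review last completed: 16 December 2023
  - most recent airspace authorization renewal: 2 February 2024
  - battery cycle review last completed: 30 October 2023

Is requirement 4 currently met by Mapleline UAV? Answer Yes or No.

Yes

4. hull coverage $25,000 ≥ $15,000 → met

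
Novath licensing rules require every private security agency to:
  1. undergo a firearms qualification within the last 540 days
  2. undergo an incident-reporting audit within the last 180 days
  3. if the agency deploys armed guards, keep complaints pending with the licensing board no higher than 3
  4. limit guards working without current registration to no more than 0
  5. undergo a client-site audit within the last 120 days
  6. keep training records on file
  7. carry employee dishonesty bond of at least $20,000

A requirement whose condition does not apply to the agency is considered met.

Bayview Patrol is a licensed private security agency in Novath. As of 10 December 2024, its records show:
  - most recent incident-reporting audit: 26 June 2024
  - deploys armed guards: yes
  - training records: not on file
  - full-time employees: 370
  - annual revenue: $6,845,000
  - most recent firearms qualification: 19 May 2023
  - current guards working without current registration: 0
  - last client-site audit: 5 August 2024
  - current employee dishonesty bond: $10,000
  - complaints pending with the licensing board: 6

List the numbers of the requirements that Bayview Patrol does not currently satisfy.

1. firearms qualification 571 days ago vs limit 540 → not met
2. incident-reporting audit 167 days ago vs limit 180 → met
3. condition 'deploys armed guards' holds; complaints pending with the licensing board 6 > 3 → not met
4. guards working without current registration 0 ≤ 0 → met
5. client-site audit 127 days ago vs limit 120 → not met
6. training records absent → not met
7. employee dishonesty bond $10,000 < $20,000 → not met
Not met: 1, 3, 5, 6, 7

1, 3, 5, 6, 7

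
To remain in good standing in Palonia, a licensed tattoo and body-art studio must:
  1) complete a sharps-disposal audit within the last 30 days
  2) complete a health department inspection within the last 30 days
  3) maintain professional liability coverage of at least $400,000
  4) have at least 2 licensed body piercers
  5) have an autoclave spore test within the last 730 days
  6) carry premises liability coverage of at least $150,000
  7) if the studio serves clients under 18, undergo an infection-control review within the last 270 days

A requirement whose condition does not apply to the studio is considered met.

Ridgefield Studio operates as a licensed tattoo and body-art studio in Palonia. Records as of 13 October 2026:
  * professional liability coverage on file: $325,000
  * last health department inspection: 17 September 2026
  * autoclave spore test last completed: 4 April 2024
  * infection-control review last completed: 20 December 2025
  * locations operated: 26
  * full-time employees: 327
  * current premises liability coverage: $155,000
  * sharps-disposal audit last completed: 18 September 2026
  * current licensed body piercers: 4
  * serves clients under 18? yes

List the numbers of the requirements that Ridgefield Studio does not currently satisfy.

3, 5, 7

1. sharps-disposal audit 25 days ago vs limit 30 → met
2. health department inspection 26 days ago vs limit 30 → met
3. professional liability coverage $325,000 < $400,000 → not met
4. licensed body piercers 4 ≥ 2 → met
5. autoclave spore test 922 days ago vs limit 730 → not met
6. premises liability coverage $155,000 ≥ $150,000 → met
7. condition 'serves clients under 18' holds; infection-control review 297 days ago vs limit 270 → not met
Not met: 3, 5, 7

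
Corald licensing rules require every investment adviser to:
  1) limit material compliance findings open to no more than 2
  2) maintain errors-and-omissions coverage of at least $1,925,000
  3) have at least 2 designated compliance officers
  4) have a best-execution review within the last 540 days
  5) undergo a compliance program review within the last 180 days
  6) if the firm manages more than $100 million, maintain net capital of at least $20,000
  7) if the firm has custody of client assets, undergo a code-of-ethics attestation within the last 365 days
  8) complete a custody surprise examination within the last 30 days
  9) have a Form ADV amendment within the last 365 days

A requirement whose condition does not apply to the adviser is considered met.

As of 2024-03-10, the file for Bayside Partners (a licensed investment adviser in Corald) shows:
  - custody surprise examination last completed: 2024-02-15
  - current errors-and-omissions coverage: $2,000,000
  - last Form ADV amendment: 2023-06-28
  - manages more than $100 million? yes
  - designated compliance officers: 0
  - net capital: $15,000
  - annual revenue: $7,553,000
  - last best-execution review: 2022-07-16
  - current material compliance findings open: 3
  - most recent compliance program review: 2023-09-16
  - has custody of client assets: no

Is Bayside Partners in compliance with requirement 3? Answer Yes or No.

No

3. designated compliance officers 0 < 2 → not met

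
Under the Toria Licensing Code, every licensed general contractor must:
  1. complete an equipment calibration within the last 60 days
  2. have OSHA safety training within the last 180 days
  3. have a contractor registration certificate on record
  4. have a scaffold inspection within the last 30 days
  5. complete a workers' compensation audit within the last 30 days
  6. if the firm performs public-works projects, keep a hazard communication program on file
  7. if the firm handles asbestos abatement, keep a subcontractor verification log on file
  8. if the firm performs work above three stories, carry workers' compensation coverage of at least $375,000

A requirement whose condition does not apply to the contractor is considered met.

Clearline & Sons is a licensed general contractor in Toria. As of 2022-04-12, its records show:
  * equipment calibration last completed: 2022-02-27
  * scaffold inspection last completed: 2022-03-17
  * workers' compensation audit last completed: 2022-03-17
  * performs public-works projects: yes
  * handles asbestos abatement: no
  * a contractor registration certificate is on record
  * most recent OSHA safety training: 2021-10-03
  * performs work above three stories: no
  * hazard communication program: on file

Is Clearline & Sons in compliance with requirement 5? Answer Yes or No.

5. workers' compensation audit 26 days ago vs limit 30 → met

Yes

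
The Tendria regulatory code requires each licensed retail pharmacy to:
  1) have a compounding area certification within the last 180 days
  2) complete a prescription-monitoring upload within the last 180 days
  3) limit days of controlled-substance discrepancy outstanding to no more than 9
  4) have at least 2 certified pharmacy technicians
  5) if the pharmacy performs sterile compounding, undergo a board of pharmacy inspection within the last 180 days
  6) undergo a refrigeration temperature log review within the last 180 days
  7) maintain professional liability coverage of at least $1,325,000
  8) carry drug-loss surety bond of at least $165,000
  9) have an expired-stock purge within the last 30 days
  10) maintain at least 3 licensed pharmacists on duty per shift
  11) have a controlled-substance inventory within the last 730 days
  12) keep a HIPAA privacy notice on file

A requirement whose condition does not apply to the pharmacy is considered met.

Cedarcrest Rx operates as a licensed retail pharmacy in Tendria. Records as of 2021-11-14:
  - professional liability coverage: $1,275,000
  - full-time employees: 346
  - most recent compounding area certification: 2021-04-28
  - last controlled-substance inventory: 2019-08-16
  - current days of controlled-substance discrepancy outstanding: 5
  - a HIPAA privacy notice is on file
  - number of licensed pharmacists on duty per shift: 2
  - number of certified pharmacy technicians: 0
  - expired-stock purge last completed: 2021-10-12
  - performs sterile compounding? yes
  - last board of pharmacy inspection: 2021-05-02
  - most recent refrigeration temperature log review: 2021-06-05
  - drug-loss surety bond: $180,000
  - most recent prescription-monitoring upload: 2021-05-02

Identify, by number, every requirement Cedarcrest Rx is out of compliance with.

1. compounding area certification 200 days ago vs limit 180 → not met
2. prescription-monitoring upload 196 days ago vs limit 180 → not met
3. days of controlled-substance discrepancy outstanding 5 ≤ 9 → met
4. certified pharmacy technicians 0 < 2 → not met
5. condition 'performs sterile compounding' holds; board of pharmacy inspection 196 days ago vs limit 180 → not met
6. refrigeration temperature log review 162 days ago vs limit 180 → met
7. professional liability coverage $1,275,000 < $1,325,000 → not met
8. drug-loss surety bond $180,000 ≥ $165,000 → met
9. expired-stock purge 33 days ago vs limit 30 → not met
10. licensed pharmacists on duty per shift 2 < 3 → not met
11. controlled-substance inventory 821 days ago vs limit 730 → not met
12. HIPAA privacy notice present → met
Not met: 1, 2, 4, 5, 7, 9, 10, 11

1, 2, 4, 5, 7, 9, 10, 11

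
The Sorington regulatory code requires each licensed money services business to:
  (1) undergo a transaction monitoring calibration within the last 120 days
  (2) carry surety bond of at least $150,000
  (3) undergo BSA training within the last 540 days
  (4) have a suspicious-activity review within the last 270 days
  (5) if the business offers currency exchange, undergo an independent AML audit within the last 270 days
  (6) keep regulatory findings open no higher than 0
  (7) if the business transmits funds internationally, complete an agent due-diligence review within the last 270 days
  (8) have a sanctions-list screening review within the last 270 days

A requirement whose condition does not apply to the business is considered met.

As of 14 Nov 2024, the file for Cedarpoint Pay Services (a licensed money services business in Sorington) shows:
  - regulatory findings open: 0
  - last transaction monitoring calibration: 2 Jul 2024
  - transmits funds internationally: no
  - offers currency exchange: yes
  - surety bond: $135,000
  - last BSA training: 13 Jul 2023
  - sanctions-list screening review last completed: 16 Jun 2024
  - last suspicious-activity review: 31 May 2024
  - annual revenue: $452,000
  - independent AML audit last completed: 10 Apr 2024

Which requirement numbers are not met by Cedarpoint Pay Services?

1, 2

1. transaction monitoring calibration 135 days ago vs limit 120 → not met
2. surety bond $135,000 < $150,000 → not met
3. BSA training 490 days ago vs limit 540 → met
4. suspicious-activity review 167 days ago vs limit 270 → met
5. condition 'offers currency exchange' holds; independent AML audit 218 days ago vs limit 270 → met
6. regulatory findings open 0 ≤ 0 → met
7. condition 'transmits funds internationally' does not hold → requirement n/a → met
8. sanctions-list screening review 151 days ago vs limit 270 → met
Not met: 1, 2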